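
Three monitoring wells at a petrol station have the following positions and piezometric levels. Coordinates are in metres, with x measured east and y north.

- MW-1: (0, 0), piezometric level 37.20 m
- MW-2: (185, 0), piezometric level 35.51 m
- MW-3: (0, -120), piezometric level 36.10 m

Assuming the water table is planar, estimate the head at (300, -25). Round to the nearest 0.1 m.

34.2 m

∂h/∂x = (35.51 − 37.20) / (185 − 0) = -0.009135
∂h/∂y = (36.10 − 37.20) / (-120 − 0) = +0.009167
h(300, -25) = 37.20 + (-0.009135)·(300) + (+0.009167)·(-25) = 37.20 -2.741 -0.229 = 34.230 m.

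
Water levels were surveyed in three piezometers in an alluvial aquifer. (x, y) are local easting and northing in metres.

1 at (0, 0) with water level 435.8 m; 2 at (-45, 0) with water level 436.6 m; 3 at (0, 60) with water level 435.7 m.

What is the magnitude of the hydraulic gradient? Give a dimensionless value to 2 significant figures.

0.018

∂h/∂x = (436.6 − 435.8) / (-45 − 0) = -0.01778
∂h/∂y = (435.7 − 435.8) / (60 − 0) = -0.001667
|∇h| = √(-0.01778² + -0.001667²) = 0.01786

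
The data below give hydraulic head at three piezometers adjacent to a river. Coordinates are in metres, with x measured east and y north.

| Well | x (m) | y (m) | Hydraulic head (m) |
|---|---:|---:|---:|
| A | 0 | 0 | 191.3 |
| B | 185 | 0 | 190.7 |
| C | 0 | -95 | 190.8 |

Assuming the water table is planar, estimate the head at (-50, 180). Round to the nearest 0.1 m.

∂h/∂x = (190.7 − 191.3) / (185 − 0) = -0.003243
∂h/∂y = (190.8 − 191.3) / (-95 − 0) = +0.005263
h(-50, 180) = 191.3 + (-0.003243)·(-50) + (+0.005263)·(180) = 191.3 +0.162 +0.947 = 192.410 m.

192.4 m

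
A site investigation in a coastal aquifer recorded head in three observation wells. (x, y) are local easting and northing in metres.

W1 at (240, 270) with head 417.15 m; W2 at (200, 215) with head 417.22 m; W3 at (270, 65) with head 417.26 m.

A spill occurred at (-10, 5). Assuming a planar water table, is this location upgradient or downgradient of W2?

upgradient

Differences from W1: to W2 (Δx, Δy, Δh) = (-40, -55, +0.07); to W3 = (30, -205, +0.11).
Determinant of the coordinate differences = (-40)·(-205) − 30·(-55) = 9850.
∂h/∂x = [(+0.07)·(-205) − (+0.11)·(-55)] / 9850 = -0.0008426
∂h/∂y = [(-40)·(+0.11) − 30·(+0.07)] / 9850 = -0.0006599
Head at (-10, 5) = 417.15 + (-0.0008426)·(-250) + (-0.0006599)·(-265) = 417.54 m.
That is higher than the 417.22 m at W2, so the point is upgradient.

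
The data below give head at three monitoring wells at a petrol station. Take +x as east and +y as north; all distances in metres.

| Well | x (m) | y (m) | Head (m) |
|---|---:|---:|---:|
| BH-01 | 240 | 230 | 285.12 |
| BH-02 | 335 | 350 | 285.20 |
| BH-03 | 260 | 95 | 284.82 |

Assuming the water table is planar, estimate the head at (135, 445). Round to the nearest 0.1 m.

285.7 m

Taking BH-01 as reference: BH-02−BH-01 = (95, 120, +0.08); BH-03−BH-01 = (20, -135, -0.30).
Solve a·Δx + b·Δy = Δh: det = 95·(-135) − 20·120 = -15225.
∂h/∂x = [(+0.08)·(-135) − (-0.30)·120] / -15225 = -0.001655
∂h/∂y = [95·(-0.30) − 20·(+0.08)] / -15225 = +0.001977
h(135, 445) = 285.12 + (-0.001655)·(-105) + (+0.001977)·(215) = 285.12 +0.174 +0.425 = 285.719 m.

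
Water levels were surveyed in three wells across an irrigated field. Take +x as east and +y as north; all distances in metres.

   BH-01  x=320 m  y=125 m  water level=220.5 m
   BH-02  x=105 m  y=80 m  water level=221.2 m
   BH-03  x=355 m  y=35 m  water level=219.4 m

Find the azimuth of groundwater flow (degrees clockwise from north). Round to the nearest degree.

Differences from BH-01: to BH-02 (Δx, Δy, Δh) = (-215, -45, +0.7); to BH-03 = (35, -90, -1.1).
Determinant of the coordinate differences = (-215)·(-90) − 35·(-45) = 20925.
∂h/∂x = [(+0.7)·(-90) − (-1.1)·(-45)] / 20925 = -0.005376
∂h/∂y = [(-215)·(-1.1) − 35·(+0.7)] / 20925 = +0.01013
Flow direction (−∇h) has components (+0.005376 E, -0.01013 N).
Azimuth = atan2(E, N) = atan2(+0.005376, -0.01013) = 152.0° ≈ 152°.

152°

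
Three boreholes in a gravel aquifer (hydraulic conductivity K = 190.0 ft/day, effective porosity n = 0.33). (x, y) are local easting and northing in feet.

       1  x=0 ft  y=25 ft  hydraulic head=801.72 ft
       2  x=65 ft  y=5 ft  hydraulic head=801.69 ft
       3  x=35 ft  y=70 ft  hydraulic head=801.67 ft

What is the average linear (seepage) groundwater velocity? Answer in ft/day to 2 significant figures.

With h = a·x + b·y + c and 1 as origin, the differences give:
  65·a + (-20)·b = -0.03
  35·a + 45·b = -0.05
Eliminate b (×45 and ×(-20), subtract): 3625·a = -2.350 → a = ∂h/∂x = -0.0006483
Back-substitute: b = ∂h/∂y = -0.0006069.
|∇h| = √(-0.0006483² + -0.0006069²) = 0.000888
Seepage velocity v = K·i/n = 190.0 × 0.000888 / 0.33 = 0.5113 ft/day.

0.51 ft/day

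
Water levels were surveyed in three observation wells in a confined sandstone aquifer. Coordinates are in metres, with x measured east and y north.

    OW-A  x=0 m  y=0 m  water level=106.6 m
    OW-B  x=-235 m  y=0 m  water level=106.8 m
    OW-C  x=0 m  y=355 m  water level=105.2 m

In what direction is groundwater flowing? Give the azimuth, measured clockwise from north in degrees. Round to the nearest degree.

012°

∂h/∂x = (106.8 − 106.6) / (-235 − 0) = -0.0008511
∂h/∂y = (105.2 − 106.6) / (355 − 0) = -0.003944
Flow direction (−∇h) has components (+0.0008511 E, +0.003944 N).
Azimuth = atan2(E, N) = atan2(+0.0008511, +0.003944) = 12.2° ≈ 012°.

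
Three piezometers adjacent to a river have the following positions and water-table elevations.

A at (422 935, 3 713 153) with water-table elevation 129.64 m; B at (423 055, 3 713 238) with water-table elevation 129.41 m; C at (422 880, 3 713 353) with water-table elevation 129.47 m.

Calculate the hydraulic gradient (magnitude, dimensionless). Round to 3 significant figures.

0.00159

Differences from A: to B (Δx, Δy, Δh) = (120, 85, -0.23); to C = (-55, 200, -0.17).
Solve a·Δx + b·Δy = Δh: det = 120·200 − (-55)·85 = 28675.
∂h/∂x = [(-0.23)·200 − (-0.17)·85] / 28675 = -0.001100
∂h/∂y = [120·(-0.17) − (-55)·(-0.23)] / 28675 = -0.001153
|∇h| = √(-0.001100² + -0.001153²) = 0.001594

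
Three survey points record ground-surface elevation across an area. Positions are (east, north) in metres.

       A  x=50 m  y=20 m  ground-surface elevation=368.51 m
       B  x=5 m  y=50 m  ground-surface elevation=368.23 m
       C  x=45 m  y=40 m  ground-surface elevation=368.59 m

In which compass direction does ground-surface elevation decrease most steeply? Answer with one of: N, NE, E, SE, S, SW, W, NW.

With z = a·x + b·y + c and A as origin, the differences give:
  (-45)·a + 30·b = -0.28
  (-5)·a + 20·b = +0.08
Eliminate b (×20 and ×30, subtract): -750·a = -8.000 → a = ∂z/∂x = +0.01067
Back-substitute: b = ∂z/∂y = +0.006667.
Steepest decrease is along −∇f = (-0.01067 E, -0.006667 N) → southwest.

SW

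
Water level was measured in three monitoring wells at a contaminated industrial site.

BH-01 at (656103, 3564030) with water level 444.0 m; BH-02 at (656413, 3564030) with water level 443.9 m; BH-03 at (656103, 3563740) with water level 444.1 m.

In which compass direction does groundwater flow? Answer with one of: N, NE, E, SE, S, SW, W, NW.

∂h/∂x = (443.9 − 444.0) / (656413 − 656103) = -0.0003226
∂h/∂y = (444.1 − 444.0) / (3563740 − 3564030) = -0.0003448
Flow = −∇h = (+0.0003226 east, +0.0003448 north), which points northeast.

NE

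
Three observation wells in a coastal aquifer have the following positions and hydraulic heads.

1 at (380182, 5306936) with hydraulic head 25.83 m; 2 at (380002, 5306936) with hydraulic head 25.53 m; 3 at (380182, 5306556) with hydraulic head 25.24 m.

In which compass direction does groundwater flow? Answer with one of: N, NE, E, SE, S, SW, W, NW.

∂h/∂x = (25.53 − 25.83) / (380002 − 380182) = +0.001667
∂h/∂y = (25.24 − 25.83) / (5306556 − 5306936) = +0.001553
Flow = −∇h = (-0.001667 east, -0.001553 north), which points southwest.

SW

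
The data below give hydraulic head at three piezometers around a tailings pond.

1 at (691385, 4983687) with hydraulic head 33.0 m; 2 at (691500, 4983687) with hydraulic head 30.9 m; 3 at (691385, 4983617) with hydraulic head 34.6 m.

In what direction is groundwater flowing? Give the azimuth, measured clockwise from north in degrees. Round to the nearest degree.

∂h/∂x = (30.9 − 33.0) / (691500 − 691385) = -0.01826
∂h/∂y = (34.6 − 33.0) / (4983617 − 4983687) = -0.02286
Flow direction (−∇h) has components (+0.01826 E, +0.02286 N).
Azimuth = atan2(E, N) = atan2(+0.01826, +0.02286) = 38.6° ≈ 039°.

039°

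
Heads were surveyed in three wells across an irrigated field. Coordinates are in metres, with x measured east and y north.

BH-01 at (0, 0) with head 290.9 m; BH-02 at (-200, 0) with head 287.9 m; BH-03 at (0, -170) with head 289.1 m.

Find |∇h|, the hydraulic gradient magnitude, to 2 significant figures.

∂h/∂x = (287.9 − 290.9) / (-200 − 0) = +0.01500
∂h/∂y = (289.1 − 290.9) / (-170 − 0) = +0.01059
|∇h| = √(0.01500² + 0.01059²) = 0.01836

0.018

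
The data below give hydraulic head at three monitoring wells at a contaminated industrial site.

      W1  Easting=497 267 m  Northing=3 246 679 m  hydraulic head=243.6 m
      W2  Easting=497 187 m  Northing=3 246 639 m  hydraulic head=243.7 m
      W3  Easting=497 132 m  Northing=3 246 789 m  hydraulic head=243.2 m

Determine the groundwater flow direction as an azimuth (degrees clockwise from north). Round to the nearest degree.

With h = a·x + b·y + c and W1 as origin, the differences give:
  (-80)·a + (-40)·b = +0.1
  (-135)·a + 110·b = -0.4
Eliminate b (×110 and ×(-40), subtract): -14200·a = -5.00 → a = ∂h/∂x = +0.0003521
Back-substitute: b = ∂h/∂y = -0.003204.
Flow direction (−∇h) has components (-0.0003521 E, +0.003204 N).
Azimuth = atan2(E, N) = atan2(-0.0003521, +0.003204) = 353.7° ≈ 354°.

354°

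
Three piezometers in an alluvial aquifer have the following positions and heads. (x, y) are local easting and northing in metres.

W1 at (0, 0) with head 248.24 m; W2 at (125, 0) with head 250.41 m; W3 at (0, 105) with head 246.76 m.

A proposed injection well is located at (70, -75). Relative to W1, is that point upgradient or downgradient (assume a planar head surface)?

∂h/∂x = (250.41 − 248.24) / (125 − 0) = +0.01736
∂h/∂y = (246.76 − 248.24) / (105 − 0) = -0.01410
Head at (70, -75) = 248.24 + (+0.01736)·(70) + (-0.01410)·(-75) = 250.51 m.
That is higher than the 248.24 m at W1, so the point is upgradient.

upgradient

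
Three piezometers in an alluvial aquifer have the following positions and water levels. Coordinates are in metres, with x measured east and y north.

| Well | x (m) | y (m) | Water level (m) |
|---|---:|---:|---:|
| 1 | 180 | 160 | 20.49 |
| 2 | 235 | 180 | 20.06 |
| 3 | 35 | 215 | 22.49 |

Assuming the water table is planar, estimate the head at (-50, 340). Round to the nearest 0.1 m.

24.4 m

Differences from 1: to 2 (Δx, Δy, Δh) = (55, 20, -0.43); to 3 = (-145, 55, +2.00).
Determinant of the coordinate differences = 55·55 − (-145)·20 = 5925.
∂h/∂x = [(-0.43)·55 − (+2.00)·20] / 5925 = -0.01074
∂h/∂y = [55·(+2.00) − (-145)·(-0.43)] / 5925 = +0.008042
h(-50, 340) = 20.49 + (-0.01074)·(-230) + (+0.008042)·(180) = 20.49 +2.471 +1.448 = 24.408 m.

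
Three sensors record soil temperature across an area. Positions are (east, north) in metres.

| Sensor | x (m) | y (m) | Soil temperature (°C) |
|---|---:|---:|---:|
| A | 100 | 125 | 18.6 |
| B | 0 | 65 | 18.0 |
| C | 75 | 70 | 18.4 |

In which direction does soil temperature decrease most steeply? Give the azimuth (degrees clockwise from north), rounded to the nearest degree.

With T = a·x + b·y + c and A as origin, the differences give:
  (-100)·a + (-60)·b = -0.6
  (-25)·a + (-55)·b = -0.2
Eliminate b (×(-55) and ×(-60), subtract): 4000·a = 21.00 → a = ∂T/∂x = +0.005250
Back-substitute: b = ∂T/∂y = +0.001250.
Steepest decrease is along −∇f: components (-0.005250 E, -0.001250 N).
Azimuth = atan2(-0.005250, -0.001250) = 256.6° ≈ 257°.

257°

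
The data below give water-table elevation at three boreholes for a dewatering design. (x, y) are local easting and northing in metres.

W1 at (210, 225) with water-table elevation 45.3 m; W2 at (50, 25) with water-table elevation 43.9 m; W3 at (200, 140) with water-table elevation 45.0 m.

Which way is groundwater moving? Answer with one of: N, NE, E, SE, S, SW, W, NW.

Differences from W1: to W2 (Δx, Δy, Δh) = (-160, -200, -1.4); to W3 = (-10, -85, -0.3).
Determinant of the coordinate differences = (-160)·(-85) − (-10)·(-200) = 11600.
∂h/∂x = [(-1.4)·(-85) − (-0.3)·(-200)] / 11600 = +0.005086
∂h/∂y = [(-160)·(-0.3) − (-10)·(-1.4)] / 11600 = +0.002931
Flow = −∇h = (-0.005086 east, -0.002931 north), which points southwest.

SW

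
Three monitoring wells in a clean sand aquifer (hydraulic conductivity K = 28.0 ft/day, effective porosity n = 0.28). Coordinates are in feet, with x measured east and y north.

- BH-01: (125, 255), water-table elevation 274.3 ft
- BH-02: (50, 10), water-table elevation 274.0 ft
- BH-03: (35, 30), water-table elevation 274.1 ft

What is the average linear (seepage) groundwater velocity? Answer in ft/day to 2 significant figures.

Differences from BH-01: to BH-02 (Δx, Δy, Δh) = (-75, -245, -0.3); to BH-03 = (-90, -225, -0.2).
Determinant of the coordinate differences = (-75)·(-225) − (-90)·(-245) = -5175.
∂h/∂x = [(-0.3)·(-225) − (-0.2)·(-245)] / -5175 = -0.003575
∂h/∂y = [(-75)·(-0.2) − (-90)·(-0.3)] / -5175 = +0.002319
|∇h| = √(-0.003575² + 0.002319²) = 0.004261
Seepage velocity v = K·i/n = 28.0 × 0.004261 / 0.28 = 0.4261 ft/day.

0.43 ft/day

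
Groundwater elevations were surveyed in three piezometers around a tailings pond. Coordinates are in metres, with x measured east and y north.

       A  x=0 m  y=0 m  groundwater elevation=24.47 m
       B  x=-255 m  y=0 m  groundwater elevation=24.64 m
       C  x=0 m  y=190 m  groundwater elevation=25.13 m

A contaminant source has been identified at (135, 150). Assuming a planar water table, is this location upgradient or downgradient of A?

∂h/∂x = (24.64 − 24.47) / (-255 − 0) = -0.0006667
∂h/∂y = (25.13 − 24.47) / (190 − 0) = +0.003474
Head at (135, 150) = 24.47 + (-0.0006667)·(135) + (+0.003474)·(150) = 24.90 m.
That is higher than the 24.47 m at A, so the point is upgradient.

upgradient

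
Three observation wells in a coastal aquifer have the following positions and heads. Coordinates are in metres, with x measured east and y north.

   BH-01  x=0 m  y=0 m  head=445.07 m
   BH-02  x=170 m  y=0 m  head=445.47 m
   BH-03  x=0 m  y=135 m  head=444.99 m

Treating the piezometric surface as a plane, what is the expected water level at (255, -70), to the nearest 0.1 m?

445.7 m

∂h/∂x = (445.47 − 445.07) / (170 − 0) = +0.002353
∂h/∂y = (444.99 − 445.07) / (135 − 0) = -0.0005926
h(255, -70) = 445.07 + (+0.002353)·(255) + (-0.0005926)·(-70) = 445.07 +0.600 +0.041 = 445.711 m.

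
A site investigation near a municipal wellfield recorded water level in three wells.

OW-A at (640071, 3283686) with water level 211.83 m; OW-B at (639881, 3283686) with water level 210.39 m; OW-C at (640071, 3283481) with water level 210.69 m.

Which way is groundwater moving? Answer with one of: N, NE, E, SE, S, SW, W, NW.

∂h/∂x = (210.39 − 211.83) / (639881 − 640071) = +0.007579
∂h/∂y = (210.69 − 211.83) / (3283481 − 3283686) = +0.005561
Flow = −∇h = (-0.007579 east, -0.005561 north), which points southwest.

SW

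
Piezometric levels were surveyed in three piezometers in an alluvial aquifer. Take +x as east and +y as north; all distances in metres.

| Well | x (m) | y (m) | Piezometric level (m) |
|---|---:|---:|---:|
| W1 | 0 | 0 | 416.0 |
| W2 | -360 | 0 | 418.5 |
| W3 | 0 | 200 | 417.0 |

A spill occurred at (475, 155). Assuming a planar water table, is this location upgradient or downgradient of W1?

∂h/∂x = (418.5 − 416.0) / (-360 − 0) = -0.006944
∂h/∂y = (417.0 − 416.0) / (200 − 0) = +0.005000
Head at (475, 155) = 416.0 + (-0.006944)·(475) + (+0.005000)·(155) = 413.48 m.
That is lower than the 416.0 m at W1, so the point is downgradient.

downgradient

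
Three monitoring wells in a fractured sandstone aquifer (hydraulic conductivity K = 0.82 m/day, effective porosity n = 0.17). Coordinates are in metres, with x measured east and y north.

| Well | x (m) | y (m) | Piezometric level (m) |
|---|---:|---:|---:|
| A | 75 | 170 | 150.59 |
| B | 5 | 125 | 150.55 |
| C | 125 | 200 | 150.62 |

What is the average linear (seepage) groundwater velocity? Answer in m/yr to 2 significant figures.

Taking A as reference: B−A = (-70, -45, -0.04); C−A = (50, 30, +0.03).
Solve a·Δx + b·Δy = Δh: det = (-70)·30 − 50·(-45) = 150.
∂h/∂x = [(-0.04)·30 − (+0.03)·(-45)] / 150 = +0.001000
∂h/∂y = [(-70)·(+0.03) − 50·(-0.04)] / 150 = -0.0006667
|∇h| = √(0.001000² + -0.0006667²) = 0.001202
Seepage velocity v = K·i/n = 0.82 × 0.001202 / 0.17 = 0.005798 m/day = 2.118 m/yr.

2.1 m/yr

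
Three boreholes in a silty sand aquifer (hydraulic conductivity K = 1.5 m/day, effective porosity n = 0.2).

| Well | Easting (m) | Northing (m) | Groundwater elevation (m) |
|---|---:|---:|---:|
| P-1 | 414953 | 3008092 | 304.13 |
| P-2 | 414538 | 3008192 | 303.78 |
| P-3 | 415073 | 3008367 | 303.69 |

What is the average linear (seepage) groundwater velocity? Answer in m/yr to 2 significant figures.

Differences from P-1: to P-2 (Δx, Δy, Δh) = (-415, 100, -0.35); to P-3 = (120, 275, -0.44).
Solve a·Δx + b·Δy = Δh: det = (-415)·275 − 120·100 = -126125.
∂h/∂x = [(-0.35)·275 − (-0.44)·100] / -126125 = +0.0004143
∂h/∂y = [(-415)·(-0.44) − 120·(-0.35)] / -126125 = -0.001781
|∇h| = √(0.0004143² + -0.001781²) = 0.001829
Seepage velocity v = K·i/n = 1.5 × 0.001829 / 0.2 = 0.01372 m/day = 5.011 m/yr.

5.0 m/yr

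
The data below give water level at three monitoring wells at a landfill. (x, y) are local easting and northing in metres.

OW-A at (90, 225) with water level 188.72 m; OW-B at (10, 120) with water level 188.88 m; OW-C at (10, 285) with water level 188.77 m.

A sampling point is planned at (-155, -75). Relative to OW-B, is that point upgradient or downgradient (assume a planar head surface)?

Differences from OW-A: to OW-B (Δx, Δy, Δh) = (-80, -105, +0.16); to OW-C = (-80, 60, +0.05).
Solve a·Δx + b·Δy = Δh: det = (-80)·60 − (-80)·(-105) = -13200.
∂h/∂x = [(+0.16)·60 − (+0.05)·(-105)] / -13200 = -0.001125
∂h/∂y = [(-80)·(+0.05) − (-80)·(+0.16)] / -13200 = -0.0006667
Head at (-155, -75) = 188.72 + (-0.001125)·(-245) + (-0.0006667)·(-300) = 189.20 m.
That is higher than the 188.88 m at OW-B, so the point is upgradient.

upgradient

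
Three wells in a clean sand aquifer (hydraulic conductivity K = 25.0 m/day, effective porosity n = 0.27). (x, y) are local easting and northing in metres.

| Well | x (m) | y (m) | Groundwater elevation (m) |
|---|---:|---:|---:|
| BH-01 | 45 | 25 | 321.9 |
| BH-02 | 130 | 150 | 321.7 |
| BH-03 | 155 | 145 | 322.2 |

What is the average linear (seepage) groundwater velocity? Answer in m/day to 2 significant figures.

Taking BH-01 as reference: BH-02−BH-01 = (85, 125, -0.2); BH-03−BH-01 = (110, 120, +0.3).
Solve a·Δx + b·Δy = Δh: det = 85·120 − 110·125 = -3550.
∂h/∂x = [(-0.2)·120 − (+0.3)·125] / -3550 = +0.01732
∂h/∂y = [85·(+0.3) − 110·(-0.2)] / -3550 = -0.01338
|∇h| = √(0.01732² + -0.01338²) = 0.02189
Seepage velocity v = K·i/n = 25.0 × 0.02189 / 0.27 = 2.027 m/day.

2.0 m/day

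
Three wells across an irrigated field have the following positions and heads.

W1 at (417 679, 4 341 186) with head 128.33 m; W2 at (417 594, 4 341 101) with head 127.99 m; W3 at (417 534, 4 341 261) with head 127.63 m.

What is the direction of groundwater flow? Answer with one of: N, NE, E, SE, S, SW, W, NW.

Differences from W1: to W2 (Δx, Δy, Δh) = (-85, -85, -0.34); to W3 = (-145, 75, -0.70).
Determinant of the coordinate differences = (-85)·75 − (-145)·(-85) = -18700.
∂h/∂x = [(-0.34)·75 − (-0.70)·(-85)] / -18700 = +0.004545
∂h/∂y = [(-85)·(-0.70) − (-145)·(-0.34)] / -18700 = -0.0005455
Flow = −∇h = (-0.004545 east, +0.0005455 north), which points west.

W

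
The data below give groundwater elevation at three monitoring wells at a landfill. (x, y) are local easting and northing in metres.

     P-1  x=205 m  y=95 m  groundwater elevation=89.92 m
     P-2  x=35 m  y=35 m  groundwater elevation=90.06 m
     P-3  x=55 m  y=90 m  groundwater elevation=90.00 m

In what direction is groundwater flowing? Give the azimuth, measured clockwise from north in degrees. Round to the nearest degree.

Taking P-1 as reference: P-2−P-1 = (-170, -60, +0.14); P-3−P-1 = (-150, -5, +0.08).
Solve a·Δx + b·Δy = Δh: det = (-170)·(-5) − (-150)·(-60) = -8150.
∂h/∂x = [(+0.14)·(-5) − (+0.08)·(-60)] / -8150 = -0.0005031
∂h/∂y = [(-170)·(+0.08) − (-150)·(+0.14)] / -8150 = -0.0009080
Flow direction (−∇h) has components (+0.0005031 E, +0.0009080 N).
Azimuth = atan2(E, N) = atan2(+0.0005031, +0.0009080) = 29.0° ≈ 029°.

029°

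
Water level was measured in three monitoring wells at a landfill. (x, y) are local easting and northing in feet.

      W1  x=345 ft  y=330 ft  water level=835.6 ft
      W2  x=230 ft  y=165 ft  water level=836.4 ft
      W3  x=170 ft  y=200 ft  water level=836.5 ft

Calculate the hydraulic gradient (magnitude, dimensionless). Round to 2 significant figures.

0.0041

Differences from W1: to W2 (Δx, Δy, Δh) = (-115, -165, +0.8); to W3 = (-175, -130, +0.9).
Determinant of the coordinate differences = (-115)·(-130) − (-175)·(-165) = -13925.
∂h/∂x = [(+0.8)·(-130) − (+0.9)·(-165)] / -13925 = -0.003196
∂h/∂y = [(-115)·(+0.9) − (-175)·(+0.8)] / -13925 = -0.002621
|∇h| = √(-0.003196² + -0.002621²) = 0.004133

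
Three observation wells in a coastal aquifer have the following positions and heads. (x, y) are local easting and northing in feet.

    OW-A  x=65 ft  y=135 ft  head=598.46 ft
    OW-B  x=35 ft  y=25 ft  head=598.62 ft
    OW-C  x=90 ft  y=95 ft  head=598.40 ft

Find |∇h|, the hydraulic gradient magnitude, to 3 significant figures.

0.00334

With h = a·x + b·y + c and OW-A as origin, the differences give:
  (-30)·a + (-110)·b = +0.16
  25·a + (-40)·b = -0.06
Eliminate b (×(-40) and ×(-110), subtract): 3950·a = -13.000 → a = ∂h/∂x = -0.003291
Back-substitute: b = ∂h/∂y = -0.0005570.
|∇h| = √(-0.003291² + -0.0005570²) = 0.003338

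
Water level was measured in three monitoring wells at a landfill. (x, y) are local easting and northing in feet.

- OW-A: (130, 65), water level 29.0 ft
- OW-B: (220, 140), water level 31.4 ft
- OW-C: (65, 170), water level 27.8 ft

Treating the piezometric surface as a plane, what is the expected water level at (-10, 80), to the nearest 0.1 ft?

Taking OW-A as reference: OW-B−OW-A = (90, 75, +2.4); OW-C−OW-A = (-65, 105, -1.2).
Determinant of the coordinate differences = 90·105 − (-65)·75 = 14325.
∂h/∂x = [(+2.4)·105 − (-1.2)·75] / 14325 = +0.02387
∂h/∂y = [90·(-1.2) − (-65)·(+2.4)] / 14325 = +0.003351
h(-10, 80) = 29.0 + (+0.02387)·(-140) + (+0.003351)·(15) = 29.0 -3.342 +0.050 = 25.708 ft.

25.7 ft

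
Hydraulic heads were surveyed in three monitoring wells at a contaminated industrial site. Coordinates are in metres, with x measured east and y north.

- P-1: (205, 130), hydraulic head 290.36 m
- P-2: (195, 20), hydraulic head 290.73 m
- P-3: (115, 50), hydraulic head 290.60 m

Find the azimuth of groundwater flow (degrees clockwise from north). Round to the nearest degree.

Taking P-1 as reference: P-2−P-1 = (-10, -110, +0.37); P-3−P-1 = (-90, -80, +0.24).
Determinant of the coordinate differences = (-10)·(-80) − (-90)·(-110) = -9100.
∂h/∂x = [(+0.37)·(-80) − (+0.24)·(-110)] / -9100 = +0.0003516
∂h/∂y = [(-10)·(+0.24) − (-90)·(+0.37)] / -9100 = -0.003396
Flow direction (−∇h) has components (-0.0003516 E, +0.003396 N).
Azimuth = atan2(E, N) = atan2(-0.0003516, +0.003396) = 354.1° ≈ 354°.

354°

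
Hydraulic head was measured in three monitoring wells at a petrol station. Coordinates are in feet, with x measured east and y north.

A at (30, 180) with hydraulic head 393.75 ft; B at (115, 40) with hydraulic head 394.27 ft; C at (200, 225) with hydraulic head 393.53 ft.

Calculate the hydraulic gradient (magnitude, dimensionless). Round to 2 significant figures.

0.0039

Three-point gradient (reference A): Δ to B = (85, -140, +0.52), Δ to C = (170, 45, -0.22).
∂h/∂x = -0.0002679, ∂h/∂y = -0.003877 (det = 27625).
|∇h| = √(-0.0002679² + -0.003877²) = 0.003886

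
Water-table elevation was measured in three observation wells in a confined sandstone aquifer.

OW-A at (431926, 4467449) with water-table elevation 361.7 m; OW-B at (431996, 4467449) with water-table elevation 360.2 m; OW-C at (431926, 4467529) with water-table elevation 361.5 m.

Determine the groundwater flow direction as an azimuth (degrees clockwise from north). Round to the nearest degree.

083°

∂h/∂x = (360.2 − 361.7) / (431996 − 431926) = -0.02143
∂h/∂y = (361.5 − 361.7) / (4467529 − 4467449) = -0.002500
Flow direction (−∇h) has components (+0.02143 E, +0.002500 N).
Azimuth = atan2(E, N) = atan2(+0.02143, +0.002500) = 83.3° ≈ 083°.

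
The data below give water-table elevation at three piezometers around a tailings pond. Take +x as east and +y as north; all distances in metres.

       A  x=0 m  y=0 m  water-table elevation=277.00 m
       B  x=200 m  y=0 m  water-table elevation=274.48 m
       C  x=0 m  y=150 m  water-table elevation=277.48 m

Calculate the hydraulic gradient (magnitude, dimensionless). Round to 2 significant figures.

∂h/∂x = (274.48 − 277.00) / (200 − 0) = -0.01260
∂h/∂y = (277.48 − 277.00) / (150 − 0) = +0.003200
|∇h| = √(-0.01260² + 0.003200²) = 0.013

0.013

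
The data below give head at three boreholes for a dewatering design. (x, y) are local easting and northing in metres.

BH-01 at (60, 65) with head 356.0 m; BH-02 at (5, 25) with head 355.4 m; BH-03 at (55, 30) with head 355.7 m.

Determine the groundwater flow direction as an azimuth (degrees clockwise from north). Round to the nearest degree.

214°

With h = a·x + b·y + c and BH-01 as origin, the differences give:
  (-55)·a + (-40)·b = -0.6
  (-5)·a + (-35)·b = -0.3
Eliminate b (×(-35) and ×(-40), subtract): 1725·a = 9.00 → a = ∂h/∂x = +0.005217
Back-substitute: b = ∂h/∂y = +0.007826.
Flow direction (−∇h) has components (-0.005217 E, -0.007826 N).
Azimuth = atan2(E, N) = atan2(-0.005217, -0.007826) = 213.7° ≈ 214°.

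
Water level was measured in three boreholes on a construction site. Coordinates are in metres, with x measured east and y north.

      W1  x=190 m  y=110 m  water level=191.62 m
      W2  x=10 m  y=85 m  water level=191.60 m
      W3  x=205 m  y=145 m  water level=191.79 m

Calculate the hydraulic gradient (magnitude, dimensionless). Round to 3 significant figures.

Three-point gradient (reference W1): Δ to W2 = (-180, -25, -0.02), Δ to W3 = (15, 35, +0.17).
∂h/∂x = -0.0005992, ∂h/∂y = +0.005114 (det = -5925).
|∇h| = √(-0.0005992² + 0.005114²) = 0.005149

0.00515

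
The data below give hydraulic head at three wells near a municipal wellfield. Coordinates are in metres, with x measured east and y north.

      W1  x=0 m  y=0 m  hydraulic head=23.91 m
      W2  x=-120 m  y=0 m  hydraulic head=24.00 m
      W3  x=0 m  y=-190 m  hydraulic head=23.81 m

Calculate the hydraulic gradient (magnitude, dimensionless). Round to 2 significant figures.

0.00092

∂h/∂x = (24.00 − 23.91) / (-120 − 0) = -0.0007500
∂h/∂y = (23.81 − 23.91) / (-190 − 0) = +0.0005263
|∇h| = √(-0.0007500² + 0.0005263²) = 0.0009162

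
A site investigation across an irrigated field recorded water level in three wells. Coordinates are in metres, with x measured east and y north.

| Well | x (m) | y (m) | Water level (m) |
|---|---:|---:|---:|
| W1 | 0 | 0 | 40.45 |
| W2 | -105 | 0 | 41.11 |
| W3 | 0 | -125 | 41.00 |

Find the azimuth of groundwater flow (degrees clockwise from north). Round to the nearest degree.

∂h/∂x = (41.11 − 40.45) / (-105 − 0) = -0.006286
∂h/∂y = (41.00 − 40.45) / (-125 − 0) = -0.004400
Flow direction (−∇h) has components (+0.006286 E, +0.004400 N).
Azimuth = atan2(E, N) = atan2(+0.006286, +0.004400) = 55.0° ≈ 055°.

055°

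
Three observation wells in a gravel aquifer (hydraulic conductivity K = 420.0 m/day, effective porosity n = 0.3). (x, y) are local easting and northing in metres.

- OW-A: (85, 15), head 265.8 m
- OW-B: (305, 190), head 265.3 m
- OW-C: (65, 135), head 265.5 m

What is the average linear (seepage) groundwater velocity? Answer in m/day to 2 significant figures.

3.6 m/day

Differences from OW-A: to OW-B (Δx, Δy, Δh) = (220, 175, -0.5); to OW-C = (-20, 120, -0.3).
Determinant of the coordinate differences = 220·120 − (-20)·175 = 29900.
∂h/∂x = [(-0.5)·120 − (-0.3)·175] / 29900 = -0.0002508
∂h/∂y = [220·(-0.3) − (-20)·(-0.5)] / 29900 = -0.002542
|∇h| = √(-0.0002508² + -0.002542²) = 0.002554
Seepage velocity v = K·i/n = 420.0 × 0.002554 / 0.3 = 3.576 m/day.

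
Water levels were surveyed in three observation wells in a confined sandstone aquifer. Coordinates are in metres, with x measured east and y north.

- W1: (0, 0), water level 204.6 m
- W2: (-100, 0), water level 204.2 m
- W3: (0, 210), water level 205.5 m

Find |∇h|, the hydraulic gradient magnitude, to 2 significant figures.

0.0059

∂h/∂x = (204.2 − 204.6) / (-100 − 0) = +0.004000
∂h/∂y = (205.5 − 204.6) / (210 − 0) = +0.004286
|∇h| = √(0.004000² + 0.004286²) = 0.005863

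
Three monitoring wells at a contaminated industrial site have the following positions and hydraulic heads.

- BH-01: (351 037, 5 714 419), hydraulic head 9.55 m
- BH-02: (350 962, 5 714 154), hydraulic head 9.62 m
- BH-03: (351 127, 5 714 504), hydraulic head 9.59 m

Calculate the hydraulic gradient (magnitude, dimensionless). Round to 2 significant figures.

0.0011

Differences from BH-01: to BH-02 (Δx, Δy, Δh) = (-75, -265, +0.07); to BH-03 = (90, 85, +0.04).
Determinant of the coordinate differences = (-75)·85 − 90·(-265) = 17475.
∂h/∂x = [(+0.07)·85 − (+0.04)·(-265)] / 17475 = +0.0009471
∂h/∂y = [(-75)·(+0.04) − 90·(+0.07)] / 17475 = -0.0005322
|∇h| = √(0.0009471² + -0.0005322²) = 0.001086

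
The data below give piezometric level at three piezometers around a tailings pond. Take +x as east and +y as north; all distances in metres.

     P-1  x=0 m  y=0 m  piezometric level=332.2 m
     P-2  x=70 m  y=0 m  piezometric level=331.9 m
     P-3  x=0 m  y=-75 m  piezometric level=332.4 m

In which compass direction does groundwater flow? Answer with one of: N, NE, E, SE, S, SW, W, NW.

∂h/∂x = (331.9 − 332.2) / (70 − 0) = -0.004286
∂h/∂y = (332.4 − 332.2) / (-75 − 0) = -0.002667
Flow = −∇h = (+0.004286 east, +0.002667 north), which points northeast.

NE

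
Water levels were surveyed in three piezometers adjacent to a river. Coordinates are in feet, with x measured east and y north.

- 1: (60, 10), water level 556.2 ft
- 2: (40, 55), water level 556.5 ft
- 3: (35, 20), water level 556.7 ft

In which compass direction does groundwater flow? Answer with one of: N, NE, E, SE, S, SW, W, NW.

Differences from 1: to 2 (Δx, Δy, Δh) = (-20, 45, +0.3); to 3 = (-25, 10, +0.5).
Determinant of the coordinate differences = (-20)·10 − (-25)·45 = 925.
∂h/∂x = [(+0.3)·10 − (+0.5)·45] / 925 = -0.02108
∂h/∂y = [(-20)·(+0.5) − (-25)·(+0.3)] / 925 = -0.002703
Flow = −∇h = (+0.02108 east, +0.002703 north), which points east.

E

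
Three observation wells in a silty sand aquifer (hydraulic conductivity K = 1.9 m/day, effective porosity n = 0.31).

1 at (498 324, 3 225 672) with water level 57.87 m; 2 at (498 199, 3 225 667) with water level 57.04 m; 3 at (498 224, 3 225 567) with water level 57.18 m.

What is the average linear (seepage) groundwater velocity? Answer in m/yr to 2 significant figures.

Taking 1 as reference: 2−1 = (-125, -5, -0.83); 3−1 = (-100, -105, -0.69).
Determinant of the coordinate differences = (-125)·(-105) − (-100)·(-5) = 12625.
∂h/∂x = [(-0.83)·(-105) − (-0.69)·(-5)] / 12625 = +0.006630
∂h/∂y = [(-125)·(-0.69) − (-100)·(-0.83)] / 12625 = +0.0002574
|∇h| = √(0.006630² + 0.0002574²) = 0.006635
Seepage velocity v = K·i/n = 1.9 × 0.006635 / 0.31 = 0.04067 m/day = 14.85 m/yr.

15 m/yr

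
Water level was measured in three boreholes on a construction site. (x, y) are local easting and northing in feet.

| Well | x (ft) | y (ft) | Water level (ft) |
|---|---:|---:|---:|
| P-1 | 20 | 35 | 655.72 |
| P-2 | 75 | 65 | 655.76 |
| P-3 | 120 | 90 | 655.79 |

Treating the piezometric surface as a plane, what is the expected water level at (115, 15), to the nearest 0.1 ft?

656.2 ft

Three-point gradient (reference P-1): Δ to P-2 = (55, 30, +0.04), Δ to P-3 = (100, 55, +0.07).
∂h/∂x = +0.004000, ∂h/∂y = -0.006000 (det = 25).
h(115, 15) = 655.72 + (+0.004000)·(95) + (-0.006000)·(-20) = 655.72 +0.380 +0.120 = 656.220 ft.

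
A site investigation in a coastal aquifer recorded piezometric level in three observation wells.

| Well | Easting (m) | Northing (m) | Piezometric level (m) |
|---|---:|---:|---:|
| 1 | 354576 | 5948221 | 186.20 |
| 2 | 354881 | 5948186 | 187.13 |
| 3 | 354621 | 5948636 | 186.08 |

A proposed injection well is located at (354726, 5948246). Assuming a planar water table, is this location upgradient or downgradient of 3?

upgradient

Three-point gradient (reference 1): Δ to 2 = (305, -35, +0.93), Δ to 3 = (45, 415, -0.12).
∂h/∂x = +0.002979, ∂h/∂y = -0.0006122 (det = 128150).
Head at (354726, 5948246) = 186.20 + (+0.002979)·(150) + (-0.0006122)·(25) = 186.63 m.
That is higher than the 186.08 m at 3, so the point is upgradient.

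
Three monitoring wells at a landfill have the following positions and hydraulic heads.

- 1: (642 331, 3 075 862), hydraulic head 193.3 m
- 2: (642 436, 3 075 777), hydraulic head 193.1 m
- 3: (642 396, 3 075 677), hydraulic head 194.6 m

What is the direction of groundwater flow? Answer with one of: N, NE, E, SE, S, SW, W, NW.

Differences from 1: to 2 (Δx, Δy, Δh) = (105, -85, -0.2); to 3 = (65, -185, +1.3).
Solve a·Δx + b·Δy = Δh: det = 105·(-185) − 65·(-85) = -13900.
∂h/∂x = [(-0.2)·(-185) − (+1.3)·(-85)] / -13900 = -0.01061
∂h/∂y = [105·(+1.3) − 65·(-0.2)] / -13900 = -0.01076
Flow = −∇h = (+0.01061 east, +0.01076 north), which points northeast.

NE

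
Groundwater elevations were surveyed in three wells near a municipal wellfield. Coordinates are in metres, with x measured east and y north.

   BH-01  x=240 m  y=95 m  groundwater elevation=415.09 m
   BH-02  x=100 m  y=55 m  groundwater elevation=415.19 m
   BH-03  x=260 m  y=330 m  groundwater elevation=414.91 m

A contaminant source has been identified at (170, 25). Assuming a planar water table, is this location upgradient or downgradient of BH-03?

Three-point gradient (reference BH-01): Δ to BH-02 = (-140, -40, +0.10), Δ to BH-03 = (20, 235, -0.18).
∂h/∂x = -0.0005078, ∂h/∂y = -0.0007227 (det = -32100).
Head at (170, 25) = 415.09 + (-0.0005078)·(-70) + (-0.0007227)·(-70) = 415.18 m.
That is higher than the 414.91 m at BH-03, so the point is upgradient.

upgradient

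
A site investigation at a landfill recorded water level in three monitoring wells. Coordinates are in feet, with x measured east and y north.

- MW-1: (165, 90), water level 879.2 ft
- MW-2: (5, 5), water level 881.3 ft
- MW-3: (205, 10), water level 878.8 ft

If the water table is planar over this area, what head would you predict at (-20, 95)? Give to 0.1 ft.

With h = a·x + b·y + c and MW-1 as origin, the differences give:
  (-160)·a + (-85)·b = +2.1
  40·a + (-80)·b = -0.4
Eliminate b (×(-80) and ×(-85), subtract): 16200·a = -202.00 → a = ∂h/∂x = -0.01247
Back-substitute: b = ∂h/∂y = -0.001235.
h(-20, 95) = 879.2 + (-0.01247)·(-185) + (-0.001235)·(5) = 879.2 +2.307 -0.006 = 881.501 ft.

881.5 ft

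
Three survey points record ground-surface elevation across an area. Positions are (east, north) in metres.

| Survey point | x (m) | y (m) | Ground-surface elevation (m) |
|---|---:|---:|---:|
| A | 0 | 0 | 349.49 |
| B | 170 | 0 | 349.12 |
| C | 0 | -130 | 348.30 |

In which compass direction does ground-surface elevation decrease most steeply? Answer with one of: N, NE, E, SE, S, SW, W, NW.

∂z/∂x = (349.12 − 349.49) / (170 − 0) = -0.002176
∂z/∂y = (348.30 − 349.49) / (-130 − 0) = +0.009154
Steepest decrease is along −∇f = (+0.002176 E, -0.009154 N) → south.

S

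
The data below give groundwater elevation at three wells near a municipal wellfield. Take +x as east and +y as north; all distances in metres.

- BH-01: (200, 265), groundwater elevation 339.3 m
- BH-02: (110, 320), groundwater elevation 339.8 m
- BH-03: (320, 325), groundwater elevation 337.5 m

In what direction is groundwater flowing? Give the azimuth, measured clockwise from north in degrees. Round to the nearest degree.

Differences from BH-01: to BH-02 (Δx, Δy, Δh) = (-90, 55, +0.5); to BH-03 = (120, 60, -1.8).
Determinant of the coordinate differences = (-90)·60 − 120·55 = -12000.
∂h/∂x = [(+0.5)·60 − (-1.8)·55] / -12000 = -0.01075
∂h/∂y = [(-90)·(-1.8) − 120·(+0.5)] / -12000 = -0.008500
Flow direction (−∇h) has components (+0.01075 E, +0.008500 N).
Azimuth = atan2(E, N) = atan2(+0.01075, +0.008500) = 51.7° ≈ 052°.

052°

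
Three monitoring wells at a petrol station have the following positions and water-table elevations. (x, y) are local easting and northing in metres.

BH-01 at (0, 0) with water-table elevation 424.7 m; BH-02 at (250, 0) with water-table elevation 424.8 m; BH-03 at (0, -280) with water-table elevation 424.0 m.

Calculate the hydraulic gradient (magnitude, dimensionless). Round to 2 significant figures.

∂h/∂x = (424.8 − 424.7) / (250 − 0) = +0.0004000
∂h/∂y = (424.0 − 424.7) / (-280 − 0) = +0.002500
|∇h| = √(0.0004000² + 0.002500²) = 0.002532

0.0025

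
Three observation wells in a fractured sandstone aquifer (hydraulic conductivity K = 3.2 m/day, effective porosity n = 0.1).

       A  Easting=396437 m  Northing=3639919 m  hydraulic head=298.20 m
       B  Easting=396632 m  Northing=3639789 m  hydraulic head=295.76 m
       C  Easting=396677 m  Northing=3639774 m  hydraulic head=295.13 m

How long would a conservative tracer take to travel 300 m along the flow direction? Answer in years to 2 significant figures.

1.6 years

Three-point gradient (reference A): Δ to B = (195, -130, -2.44), Δ to C = (240, -145, -3.07).
∂h/∂x = -0.01549, ∂h/∂y = -0.004462 (det = 2925).
|∇h| = √(-0.01549² + -0.004462²) = 0.01612
Seepage velocity v = K·i/n = 3.2 × 0.01612 / 0.1 = 0.5158 m/day.
t = 300 / 0.5158 = 581.6 days = 1.59 years.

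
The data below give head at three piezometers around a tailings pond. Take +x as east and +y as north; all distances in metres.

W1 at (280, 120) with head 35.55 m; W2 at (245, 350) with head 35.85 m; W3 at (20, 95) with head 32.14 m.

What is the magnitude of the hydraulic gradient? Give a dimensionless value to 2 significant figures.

0.013

With h = a·x + b·y + c and W1 as origin, the differences give:
  (-35)·a + 230·b = +0.30
  (-260)·a + (-25)·b = -3.41
Eliminate b (×(-25) and ×230, subtract): 60675·a = 776.800 → a = ∂h/∂x = +0.01280
Back-substitute: b = ∂h/∂y = +0.003253.
|∇h| = √(0.01280² + 0.003253²) = 0.01321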